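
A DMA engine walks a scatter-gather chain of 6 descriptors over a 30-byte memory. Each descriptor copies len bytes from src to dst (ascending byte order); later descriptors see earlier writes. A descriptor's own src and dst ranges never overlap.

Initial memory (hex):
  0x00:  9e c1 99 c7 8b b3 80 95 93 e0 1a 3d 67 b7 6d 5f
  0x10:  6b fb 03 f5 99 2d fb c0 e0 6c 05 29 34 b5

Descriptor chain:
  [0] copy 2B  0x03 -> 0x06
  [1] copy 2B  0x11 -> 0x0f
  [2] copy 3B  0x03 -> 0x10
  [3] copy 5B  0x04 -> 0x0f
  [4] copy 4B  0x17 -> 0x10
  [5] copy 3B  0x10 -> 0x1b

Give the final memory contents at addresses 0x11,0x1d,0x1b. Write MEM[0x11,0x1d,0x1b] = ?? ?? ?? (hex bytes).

MEM[0x11,0x1d,0x1b] = e0 6c c0

[0] 0x03->0x06 len=2 : c7 8b
[1] 0x11->0x0f len=2 : fb 03
[2] 0x03->0x10 len=3 : c7 8b b3
[3] 0x04->0x0f len=5 : 8b b3 c7 8b 93
[4] 0x17->0x10 len=4 : c0 e0 6c 05
[5] 0x10->0x1b len=3 : c0 e0 6c
query mem[0x11]=0xe0, mem[0x1d]=0x6c, mem[0x1b]=0xc0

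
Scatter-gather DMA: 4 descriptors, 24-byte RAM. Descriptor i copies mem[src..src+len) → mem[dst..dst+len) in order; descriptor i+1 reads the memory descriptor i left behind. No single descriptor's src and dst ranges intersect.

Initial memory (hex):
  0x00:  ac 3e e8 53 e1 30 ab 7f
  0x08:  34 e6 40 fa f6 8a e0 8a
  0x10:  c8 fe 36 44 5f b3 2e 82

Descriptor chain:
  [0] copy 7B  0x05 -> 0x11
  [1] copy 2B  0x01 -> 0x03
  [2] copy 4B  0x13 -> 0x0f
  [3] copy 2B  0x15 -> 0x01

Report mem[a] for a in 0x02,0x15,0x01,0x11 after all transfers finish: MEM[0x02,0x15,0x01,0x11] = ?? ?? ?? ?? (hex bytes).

[0] 0x05->0x11 len=7 : 30 ab 7f 34 e6 40 fa
[1] 0x01->0x03 len=2 : 3e e8
[2] 0x13->0x0f len=4 : 7f 34 e6 40
[3] 0x15->0x01 len=2 : e6 40
query mem[0x02]=0x40, mem[0x15]=0xe6, mem[0x01]=0xe6, mem[0x11]=0xe6

MEM[0x02,0x15,0x01,0x11] = 40 e6 e6 e6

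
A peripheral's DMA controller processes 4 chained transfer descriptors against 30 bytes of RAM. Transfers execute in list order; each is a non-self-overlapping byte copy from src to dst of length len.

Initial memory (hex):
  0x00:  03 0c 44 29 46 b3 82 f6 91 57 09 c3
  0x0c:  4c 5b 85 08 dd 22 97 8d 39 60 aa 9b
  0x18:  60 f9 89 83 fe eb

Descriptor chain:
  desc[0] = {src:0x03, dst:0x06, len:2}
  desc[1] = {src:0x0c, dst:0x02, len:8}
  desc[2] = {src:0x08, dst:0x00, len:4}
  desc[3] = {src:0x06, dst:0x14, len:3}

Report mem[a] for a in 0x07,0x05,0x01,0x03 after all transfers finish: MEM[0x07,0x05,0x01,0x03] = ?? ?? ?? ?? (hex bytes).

[0] 0x03->0x06 len=2 : 29 46
[1] 0x0c->0x02 len=8 : 4c 5b 85 08 dd 22 97 8d
[2] 0x08->0x00 len=4 : 97 8d 09 c3
[3] 0x06->0x14 len=3 : dd 22 97
query mem[0x07]=0x22, mem[0x05]=0x08, mem[0x01]=0x8d, mem[0x03]=0xc3

MEM[0x07,0x05,0x01,0x03] = 22 08 8d c3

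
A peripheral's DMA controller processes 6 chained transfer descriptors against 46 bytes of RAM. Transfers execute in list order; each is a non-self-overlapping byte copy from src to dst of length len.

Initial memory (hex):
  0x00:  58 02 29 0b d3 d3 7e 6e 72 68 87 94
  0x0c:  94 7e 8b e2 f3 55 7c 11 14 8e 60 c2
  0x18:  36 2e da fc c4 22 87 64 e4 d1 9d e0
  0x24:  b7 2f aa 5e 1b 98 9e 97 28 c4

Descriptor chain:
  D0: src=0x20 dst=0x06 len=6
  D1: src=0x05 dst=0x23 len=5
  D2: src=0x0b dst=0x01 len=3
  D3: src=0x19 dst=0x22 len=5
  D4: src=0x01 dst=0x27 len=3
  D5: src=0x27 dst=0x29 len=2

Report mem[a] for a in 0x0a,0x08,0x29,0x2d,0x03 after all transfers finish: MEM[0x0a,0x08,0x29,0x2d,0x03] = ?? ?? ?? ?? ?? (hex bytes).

MEM[0x0a,0x08,0x29,0x2d,0x03] = b7 9d 2f c4 7e

  after D0: wrote 6B at 0x06 = e4d19de0b72f
  after D1: wrote 5B at 0x23 = d3e4d19de0
  after D2: wrote 3B at 0x01 = 2f947e
  after D3: wrote 5B at 0x22 = 2edafcc422
  after D4: wrote 3B at 0x27 = 2f947e
  after D5: wrote 2B at 0x29 = 2f94
query mem[0x0a]=0xb7, mem[0x08]=0x9d, mem[0x29]=0x2f, mem[0x2d]=0xc4, mem[0x03]=0x7e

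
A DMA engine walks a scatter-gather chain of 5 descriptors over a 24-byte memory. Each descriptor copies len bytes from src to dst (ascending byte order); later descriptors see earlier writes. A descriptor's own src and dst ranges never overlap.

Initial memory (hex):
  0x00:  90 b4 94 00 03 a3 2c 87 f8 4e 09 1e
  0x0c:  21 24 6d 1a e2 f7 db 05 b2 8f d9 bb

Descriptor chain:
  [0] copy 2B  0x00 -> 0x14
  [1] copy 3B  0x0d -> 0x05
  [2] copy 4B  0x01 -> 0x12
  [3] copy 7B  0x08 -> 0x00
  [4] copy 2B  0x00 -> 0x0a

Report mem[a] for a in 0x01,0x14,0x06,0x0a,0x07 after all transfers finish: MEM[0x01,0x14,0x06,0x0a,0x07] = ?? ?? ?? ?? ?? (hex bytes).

[0] 0x00->0x14 len=2 : 90 b4
[1] 0x0d->0x05 len=3 : 24 6d 1a
[2] 0x01->0x12 len=4 : b4 94 00 03
[3] 0x08->0x00 len=7 : f8 4e 09 1e 21 24 6d
[4] 0x00->0x0a len=2 : f8 4e
query mem[0x01]=0x4e, mem[0x14]=0x00, mem[0x06]=0x6d, mem[0x0a]=0xf8, mem[0x07]=0x1a

MEM[0x01,0x14,0x06,0x0a,0x07] = 4e 00 6d f8 1a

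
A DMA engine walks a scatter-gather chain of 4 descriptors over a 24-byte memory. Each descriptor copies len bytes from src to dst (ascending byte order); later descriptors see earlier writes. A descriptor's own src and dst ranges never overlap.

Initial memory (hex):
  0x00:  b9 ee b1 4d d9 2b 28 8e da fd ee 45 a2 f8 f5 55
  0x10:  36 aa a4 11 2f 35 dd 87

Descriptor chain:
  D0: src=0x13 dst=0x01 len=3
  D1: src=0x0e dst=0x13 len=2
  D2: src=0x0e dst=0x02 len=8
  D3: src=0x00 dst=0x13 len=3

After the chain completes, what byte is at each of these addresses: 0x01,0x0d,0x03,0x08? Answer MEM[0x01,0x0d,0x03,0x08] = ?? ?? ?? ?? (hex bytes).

MEM[0x01,0x0d,0x03,0x08] = 11 f8 55 55

#0 dst[0x01+3] := {0x11,0x2f,0x35}
#1 dst[0x13+2] := {0xf5,0x55}
#2 dst[0x02+8] := {0xf5,0x55,0x36,0xaa,0xa4,0xf5,0x55,0x35}
#3 dst[0x13+3] := {0xb9,0x11,0xf5}
query mem[0x01]=0x11, mem[0x0d]=0xf8, mem[0x03]=0x55, mem[0x08]=0x55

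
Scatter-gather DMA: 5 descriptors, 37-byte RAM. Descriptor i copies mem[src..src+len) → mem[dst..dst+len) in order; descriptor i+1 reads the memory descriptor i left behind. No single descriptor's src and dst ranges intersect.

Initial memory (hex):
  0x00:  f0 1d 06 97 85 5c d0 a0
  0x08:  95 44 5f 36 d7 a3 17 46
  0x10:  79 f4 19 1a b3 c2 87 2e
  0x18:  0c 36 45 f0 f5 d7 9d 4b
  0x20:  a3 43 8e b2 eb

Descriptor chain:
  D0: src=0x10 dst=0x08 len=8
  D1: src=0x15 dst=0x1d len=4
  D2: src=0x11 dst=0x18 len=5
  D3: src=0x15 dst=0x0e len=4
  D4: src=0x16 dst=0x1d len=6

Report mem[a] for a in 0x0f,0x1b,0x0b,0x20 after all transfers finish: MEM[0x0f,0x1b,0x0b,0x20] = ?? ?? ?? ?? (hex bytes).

[0] 0x10->0x08 len=8 : 79 f4 19 1a b3 c2 87 2e
[1] 0x15->0x1d len=4 : c2 87 2e 0c
[2] 0x11->0x18 len=5 : f4 19 1a b3 c2
[3] 0x15->0x0e len=4 : c2 87 2e f4
[4] 0x16->0x1d len=6 : 87 2e f4 19 1a b3
query mem[0x0f]=0x87, mem[0x1b]=0xb3, mem[0x0b]=0x1a, mem[0x20]=0x19

MEM[0x0f,0x1b,0x0b,0x20] = 87 b3 1a 19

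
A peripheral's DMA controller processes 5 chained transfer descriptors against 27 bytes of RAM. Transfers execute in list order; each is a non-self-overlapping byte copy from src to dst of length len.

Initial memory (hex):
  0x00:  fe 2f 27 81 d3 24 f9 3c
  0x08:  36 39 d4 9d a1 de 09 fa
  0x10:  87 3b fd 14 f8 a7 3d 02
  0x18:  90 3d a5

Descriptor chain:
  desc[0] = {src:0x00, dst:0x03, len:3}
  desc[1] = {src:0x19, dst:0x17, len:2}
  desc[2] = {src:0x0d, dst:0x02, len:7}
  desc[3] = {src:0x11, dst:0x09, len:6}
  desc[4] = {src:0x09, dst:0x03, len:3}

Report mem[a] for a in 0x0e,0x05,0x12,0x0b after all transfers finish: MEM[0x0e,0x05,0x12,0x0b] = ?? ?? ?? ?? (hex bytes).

#0 dst[0x03+3] := {0xfe,0x2f,0x27}
#1 dst[0x17+2] := {0x3d,0xa5}
#2 dst[0x02+7] := {0xde,0x09,0xfa,0x87,0x3b,0xfd,0x14}
#3 dst[0x09+6] := {0x3b,0xfd,0x14,0xf8,0xa7,0x3d}
#4 dst[0x03+3] := {0x3b,0xfd,0x14}
query mem[0x0e]=0x3d, mem[0x05]=0x14, mem[0x12]=0xfd, mem[0x0b]=0x14

MEM[0x0e,0x05,0x12,0x0b] = 3d 14 fd 14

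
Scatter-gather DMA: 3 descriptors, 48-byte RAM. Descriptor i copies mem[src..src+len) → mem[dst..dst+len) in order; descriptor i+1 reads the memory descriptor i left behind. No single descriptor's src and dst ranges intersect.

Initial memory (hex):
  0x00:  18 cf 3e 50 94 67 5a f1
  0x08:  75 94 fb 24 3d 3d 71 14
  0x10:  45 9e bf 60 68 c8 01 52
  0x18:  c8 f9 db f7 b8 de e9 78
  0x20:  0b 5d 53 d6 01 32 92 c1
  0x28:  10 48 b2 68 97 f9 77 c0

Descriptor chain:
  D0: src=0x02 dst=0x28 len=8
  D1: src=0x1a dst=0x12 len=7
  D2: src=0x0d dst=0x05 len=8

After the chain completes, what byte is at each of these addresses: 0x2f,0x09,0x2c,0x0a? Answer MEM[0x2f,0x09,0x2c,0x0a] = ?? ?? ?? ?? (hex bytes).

[0] 0x02->0x28 len=8 : 3e 50 94 67 5a f1 75 94
[1] 0x1a->0x12 len=7 : db f7 b8 de e9 78 0b
[2] 0x0d->0x05 len=8 : 3d 71 14 45 9e db f7 b8
query mem[0x2f]=0x94, mem[0x09]=0x9e, mem[0x2c]=0x5a, mem[0x0a]=0xdb

MEM[0x2f,0x09,0x2c,0x0a] = 94 9e 5a db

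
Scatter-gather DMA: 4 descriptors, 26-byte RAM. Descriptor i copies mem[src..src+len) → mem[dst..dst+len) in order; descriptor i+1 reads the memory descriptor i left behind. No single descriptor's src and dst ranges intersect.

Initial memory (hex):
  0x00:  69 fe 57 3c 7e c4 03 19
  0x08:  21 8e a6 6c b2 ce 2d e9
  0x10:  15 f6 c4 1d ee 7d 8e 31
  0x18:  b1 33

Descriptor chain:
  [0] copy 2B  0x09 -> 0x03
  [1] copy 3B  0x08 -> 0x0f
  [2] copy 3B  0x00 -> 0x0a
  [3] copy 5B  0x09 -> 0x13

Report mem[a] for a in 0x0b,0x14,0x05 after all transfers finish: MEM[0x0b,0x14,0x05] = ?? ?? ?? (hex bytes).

D0: mem[0x03..0x04] <- [8e a6]
D1: mem[0x0f..0x11] <- [21 8e a6]
D2: mem[0x0a..0x0c] <- [69 fe 57]
D3: mem[0x13..0x17] <- [8e 69 fe 57 ce]
query mem[0x0b]=0xfe, mem[0x14]=0x69, mem[0x05]=0xc4

MEM[0x0b,0x14,0x05] = fe 69 c4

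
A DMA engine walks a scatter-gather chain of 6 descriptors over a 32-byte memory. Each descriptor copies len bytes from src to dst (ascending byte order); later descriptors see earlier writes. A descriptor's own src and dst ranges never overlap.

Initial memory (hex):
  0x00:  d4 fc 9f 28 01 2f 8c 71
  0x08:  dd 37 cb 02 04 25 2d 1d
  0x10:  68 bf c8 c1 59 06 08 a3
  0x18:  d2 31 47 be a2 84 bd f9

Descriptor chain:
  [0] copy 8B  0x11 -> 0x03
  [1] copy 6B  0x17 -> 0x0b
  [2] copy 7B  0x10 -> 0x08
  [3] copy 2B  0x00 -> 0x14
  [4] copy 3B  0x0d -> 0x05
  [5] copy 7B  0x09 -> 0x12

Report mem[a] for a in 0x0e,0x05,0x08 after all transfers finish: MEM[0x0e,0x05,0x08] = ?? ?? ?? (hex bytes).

#0 dst[0x03+8] := {0xbf,0xc8,0xc1,0x59,0x06,0x08,0xa3,0xd2}
#1 dst[0x0b+6] := {0xa3,0xd2,0x31,0x47,0xbe,0xa2}
#2 dst[0x08+7] := {0xa2,0xbf,0xc8,0xc1,0x59,0x06,0x08}
#3 dst[0x14+2] := {0xd4,0xfc}
#4 dst[0x05+3] := {0x06,0x08,0xbe}
#5 dst[0x12+7] := {0xbf,0xc8,0xc1,0x59,0x06,0x08,0xbe}
query mem[0x0e]=0x08, mem[0x05]=0x06, mem[0x08]=0xa2

MEM[0x0e,0x05,0x08] = 08 06 a2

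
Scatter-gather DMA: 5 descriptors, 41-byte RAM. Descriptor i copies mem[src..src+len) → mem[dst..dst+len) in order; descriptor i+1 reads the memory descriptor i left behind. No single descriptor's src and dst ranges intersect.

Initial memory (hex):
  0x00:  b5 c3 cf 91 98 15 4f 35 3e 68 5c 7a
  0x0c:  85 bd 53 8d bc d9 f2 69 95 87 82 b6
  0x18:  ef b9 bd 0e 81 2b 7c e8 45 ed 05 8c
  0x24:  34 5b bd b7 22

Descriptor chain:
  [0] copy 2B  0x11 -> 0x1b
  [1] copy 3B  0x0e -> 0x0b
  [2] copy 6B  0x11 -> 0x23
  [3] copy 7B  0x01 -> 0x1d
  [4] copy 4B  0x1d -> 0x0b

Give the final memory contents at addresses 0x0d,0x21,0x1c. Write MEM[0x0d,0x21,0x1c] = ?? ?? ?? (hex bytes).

[0] 0x11->0x1b len=2 : d9 f2
[1] 0x0e->0x0b len=3 : 53 8d bc
[2] 0x11->0x23 len=6 : d9 f2 69 95 87 82
[3] 0x01->0x1d len=7 : c3 cf 91 98 15 4f 35
[4] 0x1d->0x0b len=4 : c3 cf 91 98
query mem[0x0d]=0x91, mem[0x21]=0x15, mem[0x1c]=0xf2

MEM[0x0d,0x21,0x1c] = 91 15 f2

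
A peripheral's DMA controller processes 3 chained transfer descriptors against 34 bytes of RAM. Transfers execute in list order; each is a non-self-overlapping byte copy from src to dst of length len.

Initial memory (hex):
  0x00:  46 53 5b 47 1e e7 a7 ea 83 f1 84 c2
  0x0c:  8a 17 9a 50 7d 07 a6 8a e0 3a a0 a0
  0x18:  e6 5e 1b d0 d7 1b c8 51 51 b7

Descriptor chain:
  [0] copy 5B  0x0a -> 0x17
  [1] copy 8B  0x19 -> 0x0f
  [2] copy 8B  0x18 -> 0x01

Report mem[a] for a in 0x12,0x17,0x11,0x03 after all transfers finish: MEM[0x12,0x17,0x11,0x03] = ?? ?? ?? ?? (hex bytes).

  after D0: wrote 5B at 0x17 = 84c28a179a
  after D1: wrote 8B at 0x0f = 8a179ad71bc85151
  after D2: wrote 8B at 0x01 = c28a179ad71bc851
query mem[0x12]=0xd7, mem[0x17]=0x84, mem[0x11]=0x9a, mem[0x03]=0x17

MEM[0x12,0x17,0x11,0x03] = d7 84 9a 17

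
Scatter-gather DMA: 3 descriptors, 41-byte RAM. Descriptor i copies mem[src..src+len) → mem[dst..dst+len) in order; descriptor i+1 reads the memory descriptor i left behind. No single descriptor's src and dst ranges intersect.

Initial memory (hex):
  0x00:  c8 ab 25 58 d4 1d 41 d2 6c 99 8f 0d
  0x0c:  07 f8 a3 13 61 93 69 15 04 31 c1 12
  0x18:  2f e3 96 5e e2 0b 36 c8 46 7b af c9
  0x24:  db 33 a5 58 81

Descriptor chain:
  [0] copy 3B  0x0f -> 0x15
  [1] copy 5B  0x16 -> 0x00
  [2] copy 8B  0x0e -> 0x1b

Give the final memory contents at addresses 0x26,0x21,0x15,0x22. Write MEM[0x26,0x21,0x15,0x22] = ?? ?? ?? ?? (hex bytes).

  after D0: wrote 3B at 0x15 = 136193
  after D1: wrote 5B at 0x00 = 61932fe396
  after D2: wrote 8B at 0x1b = a313619369150413
query mem[0x26]=0xa5, mem[0x21]=0x04, mem[0x15]=0x13, mem[0x22]=0x13

MEM[0x26,0x21,0x15,0x22] = a5 04 13 13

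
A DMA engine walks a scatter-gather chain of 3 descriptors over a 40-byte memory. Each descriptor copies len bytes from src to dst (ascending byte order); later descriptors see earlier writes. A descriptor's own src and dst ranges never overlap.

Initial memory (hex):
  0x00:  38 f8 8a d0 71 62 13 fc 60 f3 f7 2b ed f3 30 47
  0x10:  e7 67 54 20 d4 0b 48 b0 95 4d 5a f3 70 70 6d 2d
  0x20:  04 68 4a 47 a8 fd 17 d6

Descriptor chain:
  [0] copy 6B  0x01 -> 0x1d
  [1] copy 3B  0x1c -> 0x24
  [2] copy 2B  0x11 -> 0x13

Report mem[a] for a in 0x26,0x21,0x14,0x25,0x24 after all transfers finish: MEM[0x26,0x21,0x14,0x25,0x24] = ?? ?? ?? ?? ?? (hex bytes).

MEM[0x26,0x21,0x14,0x25,0x24] = 8a 62 54 f8 70

D0: mem[0x1d..0x22] <- [f8 8a d0 71 62 13]
D1: mem[0x24..0x26] <- [70 f8 8a]
D2: mem[0x13..0x14] <- [67 54]
query mem[0x26]=0x8a, mem[0x21]=0x62, mem[0x14]=0x54, mem[0x25]=0xf8, mem[0x24]=0x70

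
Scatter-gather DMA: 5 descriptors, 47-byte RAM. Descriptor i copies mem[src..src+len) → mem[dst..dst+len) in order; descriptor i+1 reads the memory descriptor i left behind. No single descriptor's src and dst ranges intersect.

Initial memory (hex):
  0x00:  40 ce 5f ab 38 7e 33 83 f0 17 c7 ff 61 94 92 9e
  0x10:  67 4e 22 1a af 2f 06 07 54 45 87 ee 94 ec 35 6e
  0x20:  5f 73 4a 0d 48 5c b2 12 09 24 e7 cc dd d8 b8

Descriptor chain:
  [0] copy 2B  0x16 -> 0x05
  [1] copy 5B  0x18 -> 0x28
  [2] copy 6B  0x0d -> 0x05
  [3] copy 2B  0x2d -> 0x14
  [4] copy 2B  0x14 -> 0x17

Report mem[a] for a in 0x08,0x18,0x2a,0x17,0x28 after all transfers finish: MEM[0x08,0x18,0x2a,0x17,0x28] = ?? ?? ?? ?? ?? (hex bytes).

MEM[0x08,0x18,0x2a,0x17,0x28] = 67 b8 87 d8 54

D0: mem[0x05..0x06] <- [06 07]
D1: mem[0x28..0x2c] <- [54 45 87 ee 94]
D2: mem[0x05..0x0a] <- [94 92 9e 67 4e 22]
D3: mem[0x14..0x15] <- [d8 b8]
D4: mem[0x17..0x18] <- [d8 b8]
query mem[0x08]=0x67, mem[0x18]=0xb8, mem[0x2a]=0x87, mem[0x17]=0xd8, mem[0x28]=0x54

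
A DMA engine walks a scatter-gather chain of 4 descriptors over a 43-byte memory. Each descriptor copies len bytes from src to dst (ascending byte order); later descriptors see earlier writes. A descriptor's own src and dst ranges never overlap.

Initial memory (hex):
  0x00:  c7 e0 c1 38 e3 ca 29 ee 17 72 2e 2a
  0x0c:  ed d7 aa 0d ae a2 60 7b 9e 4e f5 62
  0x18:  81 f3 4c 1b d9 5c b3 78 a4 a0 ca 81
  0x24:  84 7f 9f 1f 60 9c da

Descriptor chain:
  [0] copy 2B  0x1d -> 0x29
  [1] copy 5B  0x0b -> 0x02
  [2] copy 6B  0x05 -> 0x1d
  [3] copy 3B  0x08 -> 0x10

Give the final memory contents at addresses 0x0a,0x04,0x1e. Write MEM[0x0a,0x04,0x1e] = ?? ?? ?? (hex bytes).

D0: mem[0x29..0x2a] <- [5c b3]
D1: mem[0x02..0x06] <- [2a ed d7 aa 0d]
D2: mem[0x1d..0x22] <- [aa 0d ee 17 72 2e]
D3: mem[0x10..0x12] <- [17 72 2e]
query mem[0x0a]=0x2e, mem[0x04]=0xd7, mem[0x1e]=0x0d

MEM[0x0a,0x04,0x1e] = 2e d7 0d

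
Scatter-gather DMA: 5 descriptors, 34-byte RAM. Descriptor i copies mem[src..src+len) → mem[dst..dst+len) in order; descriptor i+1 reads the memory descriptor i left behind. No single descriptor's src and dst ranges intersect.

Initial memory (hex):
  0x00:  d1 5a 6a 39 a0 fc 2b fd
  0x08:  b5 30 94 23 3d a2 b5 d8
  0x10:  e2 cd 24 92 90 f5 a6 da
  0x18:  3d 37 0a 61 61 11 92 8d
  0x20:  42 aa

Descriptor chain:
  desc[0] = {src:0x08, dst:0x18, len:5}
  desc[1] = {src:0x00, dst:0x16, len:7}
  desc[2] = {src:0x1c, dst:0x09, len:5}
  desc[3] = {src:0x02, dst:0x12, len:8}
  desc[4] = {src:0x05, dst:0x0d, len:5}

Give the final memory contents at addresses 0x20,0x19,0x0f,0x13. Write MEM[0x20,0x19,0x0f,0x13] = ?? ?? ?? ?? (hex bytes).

  after D0: wrote 5B at 0x18 = b53094233d
  after D1: wrote 7B at 0x16 = d15a6a39a0fc2b
  after D2: wrote 5B at 0x09 = 2b11928d42
  after D3: wrote 8B at 0x12 = 6a39a0fc2bfdb52b
  after D4: wrote 5B at 0x0d = fc2bfdb52b
query mem[0x20]=0x42, mem[0x19]=0x2b, mem[0x0f]=0xfd, mem[0x13]=0x39

MEM[0x20,0x19,0x0f,0x13] = 42 2b fd 39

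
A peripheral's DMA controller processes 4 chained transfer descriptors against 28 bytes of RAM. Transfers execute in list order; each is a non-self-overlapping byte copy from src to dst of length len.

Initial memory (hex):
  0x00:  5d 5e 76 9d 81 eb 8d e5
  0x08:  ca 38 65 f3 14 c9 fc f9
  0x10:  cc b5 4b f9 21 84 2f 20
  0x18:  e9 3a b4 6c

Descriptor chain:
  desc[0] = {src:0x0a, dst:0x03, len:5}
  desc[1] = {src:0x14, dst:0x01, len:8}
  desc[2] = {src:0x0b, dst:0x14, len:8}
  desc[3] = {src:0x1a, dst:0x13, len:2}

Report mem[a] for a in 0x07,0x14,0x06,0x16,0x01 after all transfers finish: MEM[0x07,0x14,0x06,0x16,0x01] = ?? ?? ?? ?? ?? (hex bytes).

  after D0: wrote 5B at 0x03 = 65f314c9fc
  after D1: wrote 8B at 0x01 = 21842f20e93ab46c
  after D2: wrote 8B at 0x14 = f314c9fcf9ccb54b
  after D3: wrote 2B at 0x13 = b54b
query mem[0x07]=0xb4, mem[0x14]=0x4b, mem[0x06]=0x3a, mem[0x16]=0xc9, mem[0x01]=0x21

MEM[0x07,0x14,0x06,0x16,0x01] = b4 4b 3a c9 21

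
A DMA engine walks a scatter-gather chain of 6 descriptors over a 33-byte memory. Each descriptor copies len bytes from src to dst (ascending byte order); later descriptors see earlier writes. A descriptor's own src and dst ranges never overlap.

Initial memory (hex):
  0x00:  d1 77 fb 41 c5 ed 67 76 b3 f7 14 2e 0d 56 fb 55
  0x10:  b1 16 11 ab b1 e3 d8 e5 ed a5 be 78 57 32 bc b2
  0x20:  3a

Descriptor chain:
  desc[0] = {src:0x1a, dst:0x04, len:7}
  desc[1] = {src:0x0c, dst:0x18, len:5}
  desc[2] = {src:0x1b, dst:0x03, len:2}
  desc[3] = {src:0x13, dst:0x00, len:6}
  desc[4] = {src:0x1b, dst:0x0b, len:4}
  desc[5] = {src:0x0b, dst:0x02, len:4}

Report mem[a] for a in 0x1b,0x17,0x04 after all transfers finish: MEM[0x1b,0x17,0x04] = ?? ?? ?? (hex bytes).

MEM[0x1b,0x17,0x04] = 55 e5 32

#0 dst[0x04+7] := {0xbe,0x78,0x57,0x32,0xbc,0xb2,0x3a}
#1 dst[0x18+5] := {0x0d,0x56,0xfb,0x55,0xb1}
#2 dst[0x03+2] := {0x55,0xb1}
#3 dst[0x00+6] := {0xab,0xb1,0xe3,0xd8,0xe5,0x0d}
#4 dst[0x0b+4] := {0x55,0xb1,0x32,0xbc}
#5 dst[0x02+4] := {0x55,0xb1,0x32,0xbc}
query mem[0x1b]=0x55, mem[0x17]=0xe5, mem[0x04]=0x32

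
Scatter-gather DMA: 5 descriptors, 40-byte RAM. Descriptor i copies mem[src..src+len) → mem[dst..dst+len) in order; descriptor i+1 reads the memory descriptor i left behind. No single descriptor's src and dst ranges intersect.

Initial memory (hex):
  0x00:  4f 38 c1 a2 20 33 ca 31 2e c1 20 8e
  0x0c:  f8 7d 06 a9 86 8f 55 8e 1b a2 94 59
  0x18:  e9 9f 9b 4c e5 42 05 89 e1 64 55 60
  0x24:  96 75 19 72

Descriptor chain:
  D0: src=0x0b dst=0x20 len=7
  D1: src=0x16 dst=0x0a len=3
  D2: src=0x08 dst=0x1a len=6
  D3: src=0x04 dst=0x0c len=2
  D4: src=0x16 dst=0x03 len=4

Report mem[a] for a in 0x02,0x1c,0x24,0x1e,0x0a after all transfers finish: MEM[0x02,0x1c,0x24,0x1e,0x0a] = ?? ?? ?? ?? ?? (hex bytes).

D0: mem[0x20..0x26] <- [8e f8 7d 06 a9 86 8f]
D1: mem[0x0a..0x0c] <- [94 59 e9]
D2: mem[0x1a..0x1f] <- [2e c1 94 59 e9 7d]
D3: mem[0x0c..0x0d] <- [20 33]
D4: mem[0x03..0x06] <- [94 59 e9 9f]
query mem[0x02]=0xc1, mem[0x1c]=0x94, mem[0x24]=0xa9, mem[0x1e]=0xe9, mem[0x0a]=0x94

MEM[0x02,0x1c,0x24,0x1e,0x0a] = c1 94 a9 e9 94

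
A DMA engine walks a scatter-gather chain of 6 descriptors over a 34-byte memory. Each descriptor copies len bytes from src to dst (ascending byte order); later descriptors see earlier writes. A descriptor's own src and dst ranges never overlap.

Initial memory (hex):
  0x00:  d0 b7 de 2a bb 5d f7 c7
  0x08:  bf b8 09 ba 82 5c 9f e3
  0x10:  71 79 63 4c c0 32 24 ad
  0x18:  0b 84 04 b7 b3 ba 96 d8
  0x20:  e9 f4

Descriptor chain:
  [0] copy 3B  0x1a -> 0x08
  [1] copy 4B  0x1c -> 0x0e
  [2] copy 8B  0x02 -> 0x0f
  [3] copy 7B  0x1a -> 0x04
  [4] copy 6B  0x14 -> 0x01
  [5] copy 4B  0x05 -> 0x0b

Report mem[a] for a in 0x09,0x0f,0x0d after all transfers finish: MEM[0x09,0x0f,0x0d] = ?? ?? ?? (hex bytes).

MEM[0x09,0x0f,0x0d] = d8 de ba

#0 dst[0x08+3] := {0x04,0xb7,0xb3}
#1 dst[0x0e+4] := {0xb3,0xba,0x96,0xd8}
#2 dst[0x0f+8] := {0xde,0x2a,0xbb,0x5d,0xf7,0xc7,0x04,0xb7}
#3 dst[0x04+7] := {0x04,0xb7,0xb3,0xba,0x96,0xd8,0xe9}
#4 dst[0x01+6] := {0xc7,0x04,0xb7,0xad,0x0b,0x84}
#5 dst[0x0b+4] := {0x0b,0x84,0xba,0x96}
query mem[0x09]=0xd8, mem[0x0f]=0xde, mem[0x0d]=0xba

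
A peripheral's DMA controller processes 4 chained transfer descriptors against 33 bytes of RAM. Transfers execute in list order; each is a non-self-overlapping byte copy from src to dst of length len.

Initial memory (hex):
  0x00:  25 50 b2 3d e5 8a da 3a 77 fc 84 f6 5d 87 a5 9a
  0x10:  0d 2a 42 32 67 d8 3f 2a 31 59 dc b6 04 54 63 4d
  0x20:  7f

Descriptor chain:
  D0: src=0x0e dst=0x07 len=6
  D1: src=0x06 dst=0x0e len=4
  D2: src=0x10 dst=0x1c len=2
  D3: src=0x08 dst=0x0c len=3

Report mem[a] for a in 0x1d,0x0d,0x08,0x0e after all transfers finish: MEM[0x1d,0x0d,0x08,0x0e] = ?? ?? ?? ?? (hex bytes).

#0 dst[0x07+6] := {0xa5,0x9a,0x0d,0x2a,0x42,0x32}
#1 dst[0x0e+4] := {0xda,0xa5,0x9a,0x0d}
#2 dst[0x1c+2] := {0x9a,0x0d}
#3 dst[0x0c+3] := {0x9a,0x0d,0x2a}
query mem[0x1d]=0x0d, mem[0x0d]=0x0d, mem[0x08]=0x9a, mem[0x0e]=0x2a

MEM[0x1d,0x0d,0x08,0x0e] = 0d 0d 9a 2a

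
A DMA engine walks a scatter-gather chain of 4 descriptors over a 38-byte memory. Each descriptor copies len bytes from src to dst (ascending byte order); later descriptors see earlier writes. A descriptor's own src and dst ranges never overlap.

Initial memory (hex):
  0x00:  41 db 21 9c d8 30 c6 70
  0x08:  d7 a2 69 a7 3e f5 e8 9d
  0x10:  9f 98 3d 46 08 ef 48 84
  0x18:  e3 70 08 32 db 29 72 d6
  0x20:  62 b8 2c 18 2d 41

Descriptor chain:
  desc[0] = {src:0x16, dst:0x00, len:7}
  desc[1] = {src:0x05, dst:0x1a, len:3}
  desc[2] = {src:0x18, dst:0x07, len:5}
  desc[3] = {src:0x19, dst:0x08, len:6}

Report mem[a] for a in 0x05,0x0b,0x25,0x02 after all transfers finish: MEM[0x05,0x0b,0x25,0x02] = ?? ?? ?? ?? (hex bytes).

MEM[0x05,0x0b,0x25,0x02] = 32 70 41 e3

[0] 0x16->0x00 len=7 : 48 84 e3 70 08 32 db
[1] 0x05->0x1a len=3 : 32 db 70
[2] 0x18->0x07 len=5 : e3 70 32 db 70
[3] 0x19->0x08 len=6 : 70 32 db 70 29 72
query mem[0x05]=0x32, mem[0x0b]=0x70, mem[0x25]=0x41, mem[0x02]=0xe3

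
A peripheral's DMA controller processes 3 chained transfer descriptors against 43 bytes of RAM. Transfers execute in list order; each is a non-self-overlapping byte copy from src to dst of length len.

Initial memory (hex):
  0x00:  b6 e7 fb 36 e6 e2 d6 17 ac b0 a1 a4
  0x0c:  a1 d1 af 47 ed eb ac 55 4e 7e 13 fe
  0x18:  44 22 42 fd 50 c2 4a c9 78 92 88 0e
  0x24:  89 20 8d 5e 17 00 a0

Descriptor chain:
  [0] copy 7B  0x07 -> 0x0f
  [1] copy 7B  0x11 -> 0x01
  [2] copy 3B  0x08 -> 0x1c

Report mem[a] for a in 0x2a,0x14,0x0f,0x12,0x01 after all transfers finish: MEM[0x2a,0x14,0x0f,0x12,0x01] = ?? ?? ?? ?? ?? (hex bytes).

MEM[0x2a,0x14,0x0f,0x12,0x01] = a0 a1 17 a1 b0

  after D0: wrote 7B at 0x0f = 17acb0a1a4a1d1
  after D1: wrote 7B at 0x01 = b0a1a4a1d113fe
  after D2: wrote 3B at 0x1c = acb0a1
query mem[0x2a]=0xa0, mem[0x14]=0xa1, mem[0x0f]=0x17, mem[0x12]=0xa1, mem[0x01]=0xb0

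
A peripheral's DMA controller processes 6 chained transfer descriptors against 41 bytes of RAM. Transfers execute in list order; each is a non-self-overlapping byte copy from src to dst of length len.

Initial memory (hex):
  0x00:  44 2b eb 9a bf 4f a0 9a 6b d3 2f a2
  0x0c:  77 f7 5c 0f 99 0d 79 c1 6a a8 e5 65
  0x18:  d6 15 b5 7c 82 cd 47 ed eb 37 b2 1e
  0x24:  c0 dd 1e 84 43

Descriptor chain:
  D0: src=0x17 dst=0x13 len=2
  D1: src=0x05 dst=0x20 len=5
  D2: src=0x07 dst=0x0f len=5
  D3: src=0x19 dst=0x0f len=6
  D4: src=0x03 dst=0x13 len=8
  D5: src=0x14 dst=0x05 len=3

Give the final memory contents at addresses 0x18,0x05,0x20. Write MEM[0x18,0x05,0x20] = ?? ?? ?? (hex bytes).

MEM[0x18,0x05,0x20] = 6b bf 4f

#0 dst[0x13+2] := {0x65,0xd6}
#1 dst[0x20+5] := {0x4f,0xa0,0x9a,0x6b,0xd3}
#2 dst[0x0f+5] := {0x9a,0x6b,0xd3,0x2f,0xa2}
#3 dst[0x0f+6] := {0x15,0xb5,0x7c,0x82,0xcd,0x47}
#4 dst[0x13+8] := {0x9a,0xbf,0x4f,0xa0,0x9a,0x6b,0xd3,0x2f}
#5 dst[0x05+3] := {0xbf,0x4f,0xa0}
query mem[0x18]=0x6b, mem[0x05]=0xbf, mem[0x20]=0x4f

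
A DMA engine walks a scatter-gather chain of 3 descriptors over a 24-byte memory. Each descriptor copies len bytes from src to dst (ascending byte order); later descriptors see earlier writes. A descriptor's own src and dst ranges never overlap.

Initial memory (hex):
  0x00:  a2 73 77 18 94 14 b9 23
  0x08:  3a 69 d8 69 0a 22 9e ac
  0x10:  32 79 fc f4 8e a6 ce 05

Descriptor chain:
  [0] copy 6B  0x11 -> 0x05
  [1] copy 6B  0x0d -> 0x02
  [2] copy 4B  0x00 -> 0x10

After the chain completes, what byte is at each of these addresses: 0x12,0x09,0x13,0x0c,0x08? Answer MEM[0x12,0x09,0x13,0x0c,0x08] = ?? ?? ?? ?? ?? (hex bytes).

MEM[0x12,0x09,0x13,0x0c,0x08] = 22 a6 9e 0a 8e

D0: mem[0x05..0x0a] <- [79 fc f4 8e a6 ce]
D1: mem[0x02..0x07] <- [22 9e ac 32 79 fc]
D2: mem[0x10..0x13] <- [a2 73 22 9e]
query mem[0x12]=0x22, mem[0x09]=0xa6, mem[0x13]=0x9e, mem[0x0c]=0x0a, mem[0x08]=0x8e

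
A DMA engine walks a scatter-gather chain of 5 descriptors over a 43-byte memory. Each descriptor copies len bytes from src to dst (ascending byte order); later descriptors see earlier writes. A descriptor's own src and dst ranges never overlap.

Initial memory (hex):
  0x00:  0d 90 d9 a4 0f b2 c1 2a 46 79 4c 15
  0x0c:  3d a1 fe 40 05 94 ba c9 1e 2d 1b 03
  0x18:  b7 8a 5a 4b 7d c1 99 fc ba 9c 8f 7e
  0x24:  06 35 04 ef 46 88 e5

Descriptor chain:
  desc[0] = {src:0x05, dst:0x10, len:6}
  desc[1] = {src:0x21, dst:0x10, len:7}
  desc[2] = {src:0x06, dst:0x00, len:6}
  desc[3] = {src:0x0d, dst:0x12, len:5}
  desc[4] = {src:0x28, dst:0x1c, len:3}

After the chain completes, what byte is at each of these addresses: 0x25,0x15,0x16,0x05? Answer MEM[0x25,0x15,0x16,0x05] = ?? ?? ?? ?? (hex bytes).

  after D0: wrote 6B at 0x10 = b2c12a46794c
  after D1: wrote 7B at 0x10 = 9c8f7e063504ef
  after D2: wrote 6B at 0x00 = c12a46794c15
  after D3: wrote 5B at 0x12 = a1fe409c8f
  after D4: wrote 3B at 0x1c = 4688e5
query mem[0x25]=0x35, mem[0x15]=0x9c, mem[0x16]=0x8f, mem[0x05]=0x15

MEM[0x25,0x15,0x16,0x05] = 35 9c 8f 15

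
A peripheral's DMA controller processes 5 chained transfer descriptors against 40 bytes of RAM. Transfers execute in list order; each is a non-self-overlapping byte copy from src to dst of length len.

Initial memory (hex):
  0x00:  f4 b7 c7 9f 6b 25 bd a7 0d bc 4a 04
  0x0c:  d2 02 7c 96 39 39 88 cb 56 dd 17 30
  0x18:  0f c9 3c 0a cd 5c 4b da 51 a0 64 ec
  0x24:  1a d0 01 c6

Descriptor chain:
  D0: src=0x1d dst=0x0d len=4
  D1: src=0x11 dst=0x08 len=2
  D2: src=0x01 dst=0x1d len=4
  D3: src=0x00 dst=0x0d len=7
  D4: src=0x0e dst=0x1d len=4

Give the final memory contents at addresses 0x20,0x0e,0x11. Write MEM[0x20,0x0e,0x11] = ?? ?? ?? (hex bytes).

  after D0: wrote 4B at 0x0d = 5c4bda51
  after D1: wrote 2B at 0x08 = 3988
  after D2: wrote 4B at 0x1d = b7c79f6b
  after D3: wrote 7B at 0x0d = f4b7c79f6b25bd
  after D4: wrote 4B at 0x1d = b7c79f6b
query mem[0x20]=0x6b, mem[0x0e]=0xb7, mem[0x11]=0x6b

MEM[0x20,0x0e,0x11] = 6b b7 6b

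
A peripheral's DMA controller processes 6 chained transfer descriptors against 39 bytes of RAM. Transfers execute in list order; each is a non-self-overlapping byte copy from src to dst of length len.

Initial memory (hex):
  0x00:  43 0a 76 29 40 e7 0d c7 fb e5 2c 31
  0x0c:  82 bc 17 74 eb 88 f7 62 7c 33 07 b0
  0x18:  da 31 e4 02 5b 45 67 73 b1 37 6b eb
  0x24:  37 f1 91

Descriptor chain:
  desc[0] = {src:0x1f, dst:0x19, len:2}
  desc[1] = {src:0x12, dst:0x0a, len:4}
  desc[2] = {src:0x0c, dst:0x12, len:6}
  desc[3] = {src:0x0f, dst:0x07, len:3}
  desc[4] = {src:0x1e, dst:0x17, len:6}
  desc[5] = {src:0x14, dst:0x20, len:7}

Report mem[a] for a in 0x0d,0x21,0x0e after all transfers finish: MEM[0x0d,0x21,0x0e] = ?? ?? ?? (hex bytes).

D0: mem[0x19..0x1a] <- [73 b1]
D1: mem[0x0a..0x0d] <- [f7 62 7c 33]
D2: mem[0x12..0x17] <- [7c 33 17 74 eb 88]
D3: mem[0x07..0x09] <- [74 eb 88]
D4: mem[0x17..0x1c] <- [67 73 b1 37 6b eb]
D5: mem[0x20..0x26] <- [17 74 eb 67 73 b1 37]
query mem[0x0d]=0x33, mem[0x21]=0x74, mem[0x0e]=0x17

MEM[0x0d,0x21,0x0e] = 33 74 17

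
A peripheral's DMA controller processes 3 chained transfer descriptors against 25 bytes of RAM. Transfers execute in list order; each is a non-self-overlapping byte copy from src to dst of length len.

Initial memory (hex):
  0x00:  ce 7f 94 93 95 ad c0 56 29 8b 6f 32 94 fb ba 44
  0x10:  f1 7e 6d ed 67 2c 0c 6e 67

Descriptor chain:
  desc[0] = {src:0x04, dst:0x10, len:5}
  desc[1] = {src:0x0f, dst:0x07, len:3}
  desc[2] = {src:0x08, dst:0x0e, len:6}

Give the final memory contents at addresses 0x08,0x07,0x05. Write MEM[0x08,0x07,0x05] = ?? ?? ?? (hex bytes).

D0: mem[0x10..0x14] <- [95 ad c0 56 29]
D1: mem[0x07..0x09] <- [44 95 ad]
D2: mem[0x0e..0x13] <- [95 ad 6f 32 94 fb]
query mem[0x08]=0x95, mem[0x07]=0x44, mem[0x05]=0xad

MEM[0x08,0x07,0x05] = 95 44 ad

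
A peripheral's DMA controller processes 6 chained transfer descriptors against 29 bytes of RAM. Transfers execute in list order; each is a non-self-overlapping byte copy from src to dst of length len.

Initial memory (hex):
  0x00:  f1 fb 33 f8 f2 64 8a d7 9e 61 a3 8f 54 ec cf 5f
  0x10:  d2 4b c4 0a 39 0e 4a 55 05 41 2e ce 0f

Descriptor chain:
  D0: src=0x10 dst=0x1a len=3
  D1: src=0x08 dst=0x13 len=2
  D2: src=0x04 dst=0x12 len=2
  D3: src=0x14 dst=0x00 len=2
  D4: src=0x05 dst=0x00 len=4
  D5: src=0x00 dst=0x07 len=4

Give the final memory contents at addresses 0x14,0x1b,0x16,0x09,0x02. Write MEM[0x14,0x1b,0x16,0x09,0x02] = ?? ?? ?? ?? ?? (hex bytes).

MEM[0x14,0x1b,0x16,0x09,0x02] = 61 4b 4a d7 d7

#0 dst[0x1a+3] := {0xd2,0x4b,0xc4}
#1 dst[0x13+2] := {0x9e,0x61}
#2 dst[0x12+2] := {0xf2,0x64}
#3 dst[0x00+2] := {0x61,0x0e}
#4 dst[0x00+4] := {0x64,0x8a,0xd7,0x9e}
#5 dst[0x07+4] := {0x64,0x8a,0xd7,0x9e}
query mem[0x14]=0x61, mem[0x1b]=0x4b, mem[0x16]=0x4a, mem[0x09]=0xd7, mem[0x02]=0xd7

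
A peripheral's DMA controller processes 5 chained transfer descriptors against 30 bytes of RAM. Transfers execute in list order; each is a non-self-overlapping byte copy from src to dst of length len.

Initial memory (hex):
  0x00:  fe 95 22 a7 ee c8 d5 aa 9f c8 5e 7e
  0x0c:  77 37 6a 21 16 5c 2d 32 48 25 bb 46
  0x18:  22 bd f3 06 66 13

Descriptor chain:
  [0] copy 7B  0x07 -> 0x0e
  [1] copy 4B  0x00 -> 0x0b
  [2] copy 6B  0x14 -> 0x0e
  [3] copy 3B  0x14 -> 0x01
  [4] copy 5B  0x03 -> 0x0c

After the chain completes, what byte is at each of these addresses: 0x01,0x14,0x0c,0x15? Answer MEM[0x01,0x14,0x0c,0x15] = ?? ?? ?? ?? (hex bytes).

#0 dst[0x0e+7] := {0xaa,0x9f,0xc8,0x5e,0x7e,0x77,0x37}
#1 dst[0x0b+4] := {0xfe,0x95,0x22,0xa7}
#2 dst[0x0e+6] := {0x37,0x25,0xbb,0x46,0x22,0xbd}
#3 dst[0x01+3] := {0x37,0x25,0xbb}
#4 dst[0x0c+5] := {0xbb,0xee,0xc8,0xd5,0xaa}
query mem[0x01]=0x37, mem[0x14]=0x37, mem[0x0c]=0xbb, mem[0x15]=0x25

MEM[0x01,0x14,0x0c,0x15] = 37 37 bb 25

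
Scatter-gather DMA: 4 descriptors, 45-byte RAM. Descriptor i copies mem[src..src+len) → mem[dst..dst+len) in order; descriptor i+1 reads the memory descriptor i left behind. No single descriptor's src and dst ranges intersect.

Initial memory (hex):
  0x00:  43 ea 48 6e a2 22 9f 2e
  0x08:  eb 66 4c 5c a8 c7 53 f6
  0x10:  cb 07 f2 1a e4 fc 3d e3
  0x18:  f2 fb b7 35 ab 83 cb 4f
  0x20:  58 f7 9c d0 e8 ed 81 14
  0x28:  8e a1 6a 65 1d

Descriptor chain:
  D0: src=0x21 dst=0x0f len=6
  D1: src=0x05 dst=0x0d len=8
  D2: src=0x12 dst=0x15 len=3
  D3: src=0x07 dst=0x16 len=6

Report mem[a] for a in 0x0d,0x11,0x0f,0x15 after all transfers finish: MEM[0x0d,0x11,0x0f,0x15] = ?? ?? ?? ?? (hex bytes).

D0: mem[0x0f..0x14] <- [f7 9c d0 e8 ed 81]
D1: mem[0x0d..0x14] <- [22 9f 2e eb 66 4c 5c a8]
D2: mem[0x15..0x17] <- [4c 5c a8]
D3: mem[0x16..0x1b] <- [2e eb 66 4c 5c a8]
query mem[0x0d]=0x22, mem[0x11]=0x66, mem[0x0f]=0x2e, mem[0x15]=0x4c

MEM[0x0d,0x11,0x0f,0x15] = 22 66 2e 4c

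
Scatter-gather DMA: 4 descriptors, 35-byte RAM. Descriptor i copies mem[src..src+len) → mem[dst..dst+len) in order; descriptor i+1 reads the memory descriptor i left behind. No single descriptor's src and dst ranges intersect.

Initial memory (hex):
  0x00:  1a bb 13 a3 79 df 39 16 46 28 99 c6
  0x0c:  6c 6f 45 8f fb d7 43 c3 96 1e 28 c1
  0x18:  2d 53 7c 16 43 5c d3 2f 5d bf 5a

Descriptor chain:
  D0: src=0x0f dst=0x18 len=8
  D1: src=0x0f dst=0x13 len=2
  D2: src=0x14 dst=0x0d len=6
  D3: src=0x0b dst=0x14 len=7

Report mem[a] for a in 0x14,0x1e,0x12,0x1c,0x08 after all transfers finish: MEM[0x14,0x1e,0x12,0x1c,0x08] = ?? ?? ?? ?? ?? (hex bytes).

MEM[0x14,0x1e,0x12,0x1c,0x08] = c6 1e fb c3 46

[0] 0x0f->0x18 len=8 : 8f fb d7 43 c3 96 1e 28
[1] 0x0f->0x13 len=2 : 8f fb
[2] 0x14->0x0d len=6 : fb 1e 28 c1 8f fb
[3] 0x0b->0x14 len=7 : c6 6c fb 1e 28 c1 8f
query mem[0x14]=0xc6, mem[0x1e]=0x1e, mem[0x12]=0xfb, mem[0x1c]=0xc3, mem[0x08]=0x46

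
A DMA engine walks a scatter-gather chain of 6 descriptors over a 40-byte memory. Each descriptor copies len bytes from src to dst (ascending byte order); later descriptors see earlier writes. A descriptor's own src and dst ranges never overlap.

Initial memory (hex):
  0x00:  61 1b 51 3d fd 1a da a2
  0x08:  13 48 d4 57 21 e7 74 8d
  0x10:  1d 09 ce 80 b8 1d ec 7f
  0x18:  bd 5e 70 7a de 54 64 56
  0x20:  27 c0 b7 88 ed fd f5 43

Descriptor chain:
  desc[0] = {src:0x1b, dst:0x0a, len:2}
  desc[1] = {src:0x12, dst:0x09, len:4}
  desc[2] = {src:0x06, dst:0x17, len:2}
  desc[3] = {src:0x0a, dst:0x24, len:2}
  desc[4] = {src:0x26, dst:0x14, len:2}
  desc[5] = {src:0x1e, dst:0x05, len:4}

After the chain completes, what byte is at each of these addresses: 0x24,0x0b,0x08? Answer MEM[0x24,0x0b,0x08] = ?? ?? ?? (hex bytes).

MEM[0x24,0x0b,0x08] = 80 b8 c0

#0 dst[0x0a+2] := {0x7a,0xde}
#1 dst[0x09+4] := {0xce,0x80,0xb8,0x1d}
#2 dst[0x17+2] := {0xda,0xa2}
#3 dst[0x24+2] := {0x80,0xb8}
#4 dst[0x14+2] := {0xf5,0x43}
#5 dst[0x05+4] := {0x64,0x56,0x27,0xc0}
query mem[0x24]=0x80, mem[0x0b]=0xb8, mem[0x08]=0xc0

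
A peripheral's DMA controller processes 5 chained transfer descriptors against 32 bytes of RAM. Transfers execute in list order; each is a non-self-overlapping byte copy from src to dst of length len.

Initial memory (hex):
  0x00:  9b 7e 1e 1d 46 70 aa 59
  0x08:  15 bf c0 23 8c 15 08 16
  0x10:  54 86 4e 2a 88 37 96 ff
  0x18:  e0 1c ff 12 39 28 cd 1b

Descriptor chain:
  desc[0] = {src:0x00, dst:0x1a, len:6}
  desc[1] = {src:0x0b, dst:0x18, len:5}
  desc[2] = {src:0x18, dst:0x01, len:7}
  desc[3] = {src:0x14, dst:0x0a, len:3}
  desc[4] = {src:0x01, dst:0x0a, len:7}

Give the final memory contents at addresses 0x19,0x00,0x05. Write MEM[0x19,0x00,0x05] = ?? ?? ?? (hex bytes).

MEM[0x19,0x00,0x05] = 8c 9b 16

  after D0: wrote 6B at 0x1a = 9b7e1e1d4670
  after D1: wrote 5B at 0x18 = 238c150816
  after D2: wrote 7B at 0x01 = 238c1508161d46
  after D3: wrote 3B at 0x0a = 883796
  after D4: wrote 7B at 0x0a = 238c1508161d46
query mem[0x19]=0x8c, mem[0x00]=0x9b, mem[0x05]=0x16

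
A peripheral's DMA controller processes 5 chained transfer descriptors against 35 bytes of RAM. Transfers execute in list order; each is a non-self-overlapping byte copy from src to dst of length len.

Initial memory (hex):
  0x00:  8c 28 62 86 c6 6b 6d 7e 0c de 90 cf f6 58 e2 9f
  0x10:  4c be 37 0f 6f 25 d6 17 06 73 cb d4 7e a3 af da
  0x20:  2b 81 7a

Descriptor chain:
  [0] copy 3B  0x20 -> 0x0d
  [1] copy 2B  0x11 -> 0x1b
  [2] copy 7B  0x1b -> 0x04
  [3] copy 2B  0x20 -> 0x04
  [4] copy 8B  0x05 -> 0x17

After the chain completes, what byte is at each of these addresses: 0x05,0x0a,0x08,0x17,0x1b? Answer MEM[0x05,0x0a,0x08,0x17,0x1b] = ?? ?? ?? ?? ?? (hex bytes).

MEM[0x05,0x0a,0x08,0x17,0x1b] = 81 81 da 81 2b

#0 dst[0x0d+3] := {0x2b,0x81,0x7a}
#1 dst[0x1b+2] := {0xbe,0x37}
#2 dst[0x04+7] := {0xbe,0x37,0xa3,0xaf,0xda,0x2b,0x81}
#3 dst[0x04+2] := {0x2b,0x81}
#4 dst[0x17+8] := {0x81,0xa3,0xaf,0xda,0x2b,0x81,0xcf,0xf6}
query mem[0x05]=0x81, mem[0x0a]=0x81, mem[0x08]=0xda, mem[0x17]=0x81, mem[0x1b]=0x2b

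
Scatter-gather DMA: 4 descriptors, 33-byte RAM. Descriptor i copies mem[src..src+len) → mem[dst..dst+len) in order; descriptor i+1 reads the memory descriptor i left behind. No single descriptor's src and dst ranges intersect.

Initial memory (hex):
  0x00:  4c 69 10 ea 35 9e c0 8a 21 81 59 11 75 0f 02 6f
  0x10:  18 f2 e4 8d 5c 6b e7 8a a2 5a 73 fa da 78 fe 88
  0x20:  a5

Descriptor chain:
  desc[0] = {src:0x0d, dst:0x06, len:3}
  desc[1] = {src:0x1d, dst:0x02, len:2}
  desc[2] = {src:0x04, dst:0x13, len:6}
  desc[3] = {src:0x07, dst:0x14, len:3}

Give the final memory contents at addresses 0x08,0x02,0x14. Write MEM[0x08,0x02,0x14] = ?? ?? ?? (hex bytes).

MEM[0x08,0x02,0x14] = 6f 78 02

  after D0: wrote 3B at 0x06 = 0f026f
  after D1: wrote 2B at 0x02 = 78fe
  after D2: wrote 6B at 0x13 = 359e0f026f81
  after D3: wrote 3B at 0x14 = 026f81
query mem[0x08]=0x6f, mem[0x02]=0x78, mem[0x14]=0x02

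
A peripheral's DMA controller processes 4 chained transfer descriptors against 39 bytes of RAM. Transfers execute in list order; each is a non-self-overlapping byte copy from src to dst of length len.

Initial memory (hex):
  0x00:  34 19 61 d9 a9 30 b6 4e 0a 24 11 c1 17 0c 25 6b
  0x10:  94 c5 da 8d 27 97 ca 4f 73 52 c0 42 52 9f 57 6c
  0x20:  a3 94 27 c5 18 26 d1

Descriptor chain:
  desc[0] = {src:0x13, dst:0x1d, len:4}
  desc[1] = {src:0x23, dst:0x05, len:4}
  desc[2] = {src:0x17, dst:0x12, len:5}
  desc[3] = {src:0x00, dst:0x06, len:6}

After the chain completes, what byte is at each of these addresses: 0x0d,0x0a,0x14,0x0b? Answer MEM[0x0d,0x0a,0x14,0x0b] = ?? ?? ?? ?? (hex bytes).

D0: mem[0x1d..0x20] <- [8d 27 97 ca]
D1: mem[0x05..0x08] <- [c5 18 26 d1]
D2: mem[0x12..0x16] <- [4f 73 52 c0 42]
D3: mem[0x06..0x0b] <- [34 19 61 d9 a9 c5]
query mem[0x0d]=0x0c, mem[0x0a]=0xa9, mem[0x14]=0x52, mem[0x0b]=0xc5

MEM[0x0d,0x0a,0x14,0x0b] = 0c a9 52 c5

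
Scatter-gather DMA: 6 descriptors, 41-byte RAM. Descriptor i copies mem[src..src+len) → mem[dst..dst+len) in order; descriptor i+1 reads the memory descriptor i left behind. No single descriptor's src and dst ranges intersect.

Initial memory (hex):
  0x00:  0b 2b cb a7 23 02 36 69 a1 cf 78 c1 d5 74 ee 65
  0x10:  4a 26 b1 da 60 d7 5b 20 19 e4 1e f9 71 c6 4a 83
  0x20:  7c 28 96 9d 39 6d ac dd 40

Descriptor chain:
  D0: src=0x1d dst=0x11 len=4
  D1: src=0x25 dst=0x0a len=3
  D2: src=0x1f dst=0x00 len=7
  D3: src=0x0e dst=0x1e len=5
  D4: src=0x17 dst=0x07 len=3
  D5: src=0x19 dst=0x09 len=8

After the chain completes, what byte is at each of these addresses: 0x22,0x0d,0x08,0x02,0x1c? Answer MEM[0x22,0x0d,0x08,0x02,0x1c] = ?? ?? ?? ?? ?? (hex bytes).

D0: mem[0x11..0x14] <- [c6 4a 83 7c]
D1: mem[0x0a..0x0c] <- [6d ac dd]
D2: mem[0x00..0x06] <- [83 7c 28 96 9d 39 6d]
D3: mem[0x1e..0x22] <- [ee 65 4a c6 4a]
D4: mem[0x07..0x09] <- [20 19 e4]
D5: mem[0x09..0x10] <- [e4 1e f9 71 c6 ee 65 4a]
query mem[0x22]=0x4a, mem[0x0d]=0xc6, mem[0x08]=0x19, mem[0x02]=0x28, mem[0x1c]=0x71

MEM[0x22,0x0d,0x08,0x02,0x1c] = 4a c6 19 28 71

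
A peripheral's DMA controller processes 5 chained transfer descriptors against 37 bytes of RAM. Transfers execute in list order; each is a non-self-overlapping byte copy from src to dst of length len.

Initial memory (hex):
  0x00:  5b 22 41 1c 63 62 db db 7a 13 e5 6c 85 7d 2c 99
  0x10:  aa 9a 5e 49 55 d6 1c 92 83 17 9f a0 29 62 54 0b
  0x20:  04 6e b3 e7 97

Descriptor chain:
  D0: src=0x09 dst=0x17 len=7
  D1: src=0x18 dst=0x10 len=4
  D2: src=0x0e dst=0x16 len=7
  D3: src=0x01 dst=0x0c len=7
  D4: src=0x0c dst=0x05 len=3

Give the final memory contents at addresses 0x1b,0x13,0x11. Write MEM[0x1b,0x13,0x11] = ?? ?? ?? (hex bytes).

[0] 0x09->0x17 len=7 : 13 e5 6c 85 7d 2c 99
[1] 0x18->0x10 len=4 : e5 6c 85 7d
[2] 0x0e->0x16 len=7 : 2c 99 e5 6c 85 7d 55
[3] 0x01->0x0c len=7 : 22 41 1c 63 62 db db
[4] 0x0c->0x05 len=3 : 22 41 1c
query mem[0x1b]=0x7d, mem[0x13]=0x7d, mem[0x11]=0xdb

MEM[0x1b,0x13,0x11] = 7d 7d db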